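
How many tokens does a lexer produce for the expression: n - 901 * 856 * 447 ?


Scanning 'n - 901 * 856 * 447'
Token 1: 'n' -> identifier
Token 2: '-' -> operator
Token 3: '901' -> integer_literal
Token 4: '*' -> operator
Token 5: '856' -> integer_literal
Token 6: '*' -> operator
Token 7: '447' -> integer_literal
Total tokens: 7

7


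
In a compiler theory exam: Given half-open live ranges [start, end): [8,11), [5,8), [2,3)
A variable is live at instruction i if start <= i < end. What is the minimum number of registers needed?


Live ranges:
  Var0: [8, 11)
  Var1: [5, 8)
  Var2: [2, 3)
Sweep-line events (position, delta, active):
  pos=2 start -> active=1
  pos=3 end -> active=0
  pos=5 start -> active=1
  pos=8 end -> active=0
  pos=8 start -> active=1
  pos=11 end -> active=0
Maximum simultaneous active: 1
Minimum registers needed: 1

1


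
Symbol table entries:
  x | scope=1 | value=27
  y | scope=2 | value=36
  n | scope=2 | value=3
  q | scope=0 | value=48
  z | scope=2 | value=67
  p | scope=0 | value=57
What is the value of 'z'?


Searching symbol table for 'z':
  x | scope=1 | value=27
  y | scope=2 | value=36
  n | scope=2 | value=3
  q | scope=0 | value=48
  z | scope=2 | value=67 <- MATCH
  p | scope=0 | value=57
Found 'z' at scope 2 with value 67

67


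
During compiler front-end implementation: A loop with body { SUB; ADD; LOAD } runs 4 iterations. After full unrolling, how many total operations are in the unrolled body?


Loop body operations: SUB, ADD, LOAD (3 ops per iteration)
Unrolling 4 iterations:
  Iteration 1: SUB, ADD, LOAD (3 ops)
  Iteration 2: SUB, ADD, LOAD (3 ops)
  Iteration 3: SUB, ADD, LOAD (3 ops)
  Iteration 4: SUB, ADD, LOAD (3 ops)
Total: 4 iterations * 3 ops/iter = 12 operations

12


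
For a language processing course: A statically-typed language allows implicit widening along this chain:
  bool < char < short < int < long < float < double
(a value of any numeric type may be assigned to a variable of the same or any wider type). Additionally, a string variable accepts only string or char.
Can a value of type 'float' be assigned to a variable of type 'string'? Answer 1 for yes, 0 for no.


Target variable type: string
Source value type: float
Rule: string accepts only {string, char}
  source 'float' in {string, char}? No
Result: 0

0


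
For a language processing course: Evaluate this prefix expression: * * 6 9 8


Parsing prefix expression: * * 6 9 8
Step 1: Innermost operation '* 6 9'
  6 * 9 = 54
Step 2: Outer operation '* [54] 8'
  54 * 8 = 432

432


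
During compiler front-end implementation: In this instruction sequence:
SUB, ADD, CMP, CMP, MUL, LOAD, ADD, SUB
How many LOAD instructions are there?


Scanning instruction sequence for LOAD:
  Position 1: SUB
  Position 2: ADD
  Position 3: CMP
  Position 4: CMP
  Position 5: MUL
  Position 6: LOAD <- MATCH
  Position 7: ADD
  Position 8: SUB
Matches at positions: [6]
Total LOAD count: 1

1


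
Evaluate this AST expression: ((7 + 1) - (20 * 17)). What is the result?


Expression: ((7 + 1) - (20 * 17))
Evaluating step by step:
  7 + 1 = 8
  20 * 17 = 340
  8 - 340 = -332
Result: -332

-332


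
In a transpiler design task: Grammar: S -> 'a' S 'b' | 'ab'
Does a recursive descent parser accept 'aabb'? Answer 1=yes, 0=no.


Grammar accepts strings of the form a^n b^n (n >= 1)
Word: 'aabb'
Counting: 2 a's and 2 b's
Check: 2 == 2? Yes
Derivation (S -> aSb applied 1 time(s), then S -> ab): S => aSb => aabb
Accepted

1


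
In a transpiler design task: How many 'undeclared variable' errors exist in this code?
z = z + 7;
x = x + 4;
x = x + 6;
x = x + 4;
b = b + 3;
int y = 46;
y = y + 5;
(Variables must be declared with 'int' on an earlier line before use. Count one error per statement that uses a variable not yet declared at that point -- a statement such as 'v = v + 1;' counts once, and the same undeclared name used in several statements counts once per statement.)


Scanning code line by line:
  Line 1: use 'z' -> ERROR (undeclared)
  Line 2: use 'x' -> ERROR (undeclared)
  Line 3: use 'x' -> ERROR (undeclared)
  Line 4: use 'x' -> ERROR (undeclared)
  Line 5: use 'b' -> ERROR (undeclared)
  Line 6: declare 'y' -> declared = ['y']
  Line 7: use 'y' -> OK (declared)
Total undeclared variable errors: 5

5


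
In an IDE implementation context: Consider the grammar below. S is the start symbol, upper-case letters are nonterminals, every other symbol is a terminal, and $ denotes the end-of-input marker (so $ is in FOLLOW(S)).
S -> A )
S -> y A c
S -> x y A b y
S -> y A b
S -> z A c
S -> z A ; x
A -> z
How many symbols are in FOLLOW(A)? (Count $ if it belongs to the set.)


S is the start symbol and does not occur in any rule body, so FOLLOW(S) = {$}.
Examining every occurrence of A in a rule body:
  S -> A ) : A is followed by terminal ')' -> add ')'
  S -> y A c : A is followed by terminal 'c' -> add 'c'
  S -> x y A b y : A is followed by terminal 'b' -> add 'b'
  S -> y A b : A is followed by terminal 'b' -> add 'b' (already in the set)
  S -> z A c : A is followed by terminal 'c' -> add 'c' (already in the set)
  S -> z A ; x : A is followed by terminal ';' -> add ';'
  A -> z : A does not occur in the body -> contributes nothing
FOLLOW(A) = {), ;, b, c}
Count: 4

4


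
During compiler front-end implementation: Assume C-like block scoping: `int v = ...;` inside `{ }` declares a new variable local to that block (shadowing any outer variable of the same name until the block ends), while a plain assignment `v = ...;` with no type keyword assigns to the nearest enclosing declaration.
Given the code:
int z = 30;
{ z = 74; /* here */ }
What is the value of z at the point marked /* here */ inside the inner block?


Analyzing scoping rules:
Outer scope: declares z = 30
Inner block: 'z = 74;' has no type keyword, so it is an assignment to the outer z (no shadowing)
Inside the block, after the assignment -> 74
Result: 74

74


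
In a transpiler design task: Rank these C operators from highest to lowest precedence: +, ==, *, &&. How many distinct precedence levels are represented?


Looking up precedence for each operator:
  + -> precedence 5
  == -> precedence 3
  * -> precedence 6
  && -> precedence 2
Sorted highest to lowest: *, +, ==, &&
Distinct precedence values: [6, 5, 3, 2]
Number of distinct levels: 4

4


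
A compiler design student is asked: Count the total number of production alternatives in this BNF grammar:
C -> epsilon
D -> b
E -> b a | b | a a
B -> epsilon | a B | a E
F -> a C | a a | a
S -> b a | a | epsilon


Counting alternatives per rule:
  C: 1 alternative(s)
  D: 1 alternative(s)
  E: 3 alternative(s)
  B: 3 alternative(s)
  F: 3 alternative(s)
  S: 3 alternative(s)
Sum: 1 + 1 + 3 + 3 + 3 + 3 = 14

14


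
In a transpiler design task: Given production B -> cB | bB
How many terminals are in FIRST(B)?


Production: B -> cB | bB
Examining each alternative for leading terminals:
  B -> cB : first terminal = 'c'
  B -> bB : first terminal = 'b'
FIRST(B) = {b, c}
Count: 2

2


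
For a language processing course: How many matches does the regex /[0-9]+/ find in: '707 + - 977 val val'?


Pattern: /[0-9]+/ (int literals)
Input: '707 + - 977 val val'
Scanning for matches:
  Match 1: '707'
  Match 2: '977'
Total matches: 2

2


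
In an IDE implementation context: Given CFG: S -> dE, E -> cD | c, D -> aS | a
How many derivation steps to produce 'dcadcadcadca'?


Grammar: S -> dE, E -> cD | c, D -> aS | a
Deriving 'dcadcadcadca':
Step 1: S -> dE => dE
Step 2: E -> cD => dcD
Step 3: D -> aS => dcaS
Step 4: S -> dE => dcadE
Step 5: E -> cD => dcadcD
Step 6: D -> aS => dcadcaS
Step 7: S -> dE => dcadcadE
Step 8: E -> cD => dcadcadcD
Step 9: D -> aS => dcadcadcaS
Step 10: S -> dE => dcadcadcadE
Step 11: E -> cD => dcadcadcadcD
Step 12: D -> a => dcadcadcadca
Total derivation steps: 12

12


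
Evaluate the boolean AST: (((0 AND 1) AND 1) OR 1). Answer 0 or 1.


Step 1: Evaluate inner node
  0 AND 1 = 0
Step 2: Evaluate next node
  0 AND 1 = 0
Step 3: Evaluate root node
  0 OR 1 = 1

1


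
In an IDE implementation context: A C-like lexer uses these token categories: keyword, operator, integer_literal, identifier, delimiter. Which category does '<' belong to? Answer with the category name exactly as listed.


Token: '<'
Checking categories:
  identifier: no
  integer_literal: no
  operator: YES
  keyword: no
  delimiter: no
Category: operator

operator


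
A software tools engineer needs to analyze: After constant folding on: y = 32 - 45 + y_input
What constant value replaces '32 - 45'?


Identifying constant sub-expression:
  Original: y = 32 - 45 + y_input
  32 and 45 are both compile-time constants
  Evaluating: 32 - 45 = -13
  After folding: y = -13 + y_input

-13


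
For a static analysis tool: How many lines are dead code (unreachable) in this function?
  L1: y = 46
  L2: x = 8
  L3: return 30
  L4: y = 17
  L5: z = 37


Analyzing control flow:
  L1: reachable (before return)
  L2: reachable (before return)
  L3: reachable (return statement)
  L4: DEAD (after return at L3)
  L5: DEAD (after return at L3)
Return at L3, total lines = 5
Dead lines: L4 through L5
Count: 2

2


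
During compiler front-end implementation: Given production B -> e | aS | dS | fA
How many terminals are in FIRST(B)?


Production: B -> e | aS | dS | fA
Examining each alternative for leading terminals:
  B -> e : first terminal = 'e'
  B -> aS : first terminal = 'a'
  B -> dS : first terminal = 'd'
  B -> fA : first terminal = 'f'
FIRST(B) = {a, d, e, f}
Count: 4

4


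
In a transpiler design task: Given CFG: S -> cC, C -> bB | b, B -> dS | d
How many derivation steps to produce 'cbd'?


Grammar: S -> cC, C -> bB | b, B -> dS | d
Deriving 'cbd':
Step 1: S -> cC => cC
Step 2: C -> bB => cbB
Step 3: B -> d => cbd
Total derivation steps: 3

3


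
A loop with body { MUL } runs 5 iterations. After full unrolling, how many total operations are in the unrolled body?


Loop body operations: MUL (1 op per iteration)
Unrolling 5 iterations:
  Iteration 1: MUL (1 ops)
  Iteration 2: MUL (1 ops)
  Iteration 3: MUL (1 ops)
  Iteration 4: MUL (1 ops)
  Iteration 5: MUL (1 ops)
Total: 5 iterations * 1 ops/iter = 5 operations

5


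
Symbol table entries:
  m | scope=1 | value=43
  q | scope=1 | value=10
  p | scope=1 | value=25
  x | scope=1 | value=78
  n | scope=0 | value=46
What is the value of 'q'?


Searching symbol table for 'q':
  m | scope=1 | value=43
  q | scope=1 | value=10 <- MATCH
  p | scope=1 | value=25
  x | scope=1 | value=78
  n | scope=0 | value=46
Found 'q' at scope 1 with value 10

10


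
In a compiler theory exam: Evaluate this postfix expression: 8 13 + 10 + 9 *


Processing tokens left to right:
Push 8, Push 13
Pop 8 and 13, compute 8 + 13 = 21, push 21
Push 10
Pop 21 and 10, compute 21 + 10 = 31, push 31
Push 9
Pop 31 and 9, compute 31 * 9 = 279, push 279
Stack result: 279

279


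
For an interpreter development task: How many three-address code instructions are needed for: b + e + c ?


Expression: b + e + c
Generating three-address code (respecting * over +/- precedence):
  Instruction 1: t1 = b + e
  Instruction 2: t2 = t1 + c
Total instructions: 2

2


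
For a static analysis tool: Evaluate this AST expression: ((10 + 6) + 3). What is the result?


Expression: ((10 + 6) + 3)
Evaluating step by step:
  10 + 6 = 16
  16 + 3 = 19
Result: 19

19


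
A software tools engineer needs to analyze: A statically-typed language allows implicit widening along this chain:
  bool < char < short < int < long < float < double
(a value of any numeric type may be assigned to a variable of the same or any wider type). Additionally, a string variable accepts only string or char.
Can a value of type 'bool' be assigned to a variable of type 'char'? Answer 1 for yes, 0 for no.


Target variable type: char
Source value type: bool
Numeric ranks: bool=0, char=1
Widening allowed iff rank(source) <= rank(target): 0 <= 1? Yes
Result: 1

1


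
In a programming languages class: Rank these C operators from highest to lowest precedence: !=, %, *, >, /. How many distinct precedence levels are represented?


Looking up precedence for each operator:
  != -> precedence 3
  % -> precedence 6
  * -> precedence 6
  > -> precedence 4
  / -> precedence 6
Sorted highest to lowest: %, *, /, >, !=
Distinct precedence values: [6, 4, 3]
Number of distinct levels: 3

3


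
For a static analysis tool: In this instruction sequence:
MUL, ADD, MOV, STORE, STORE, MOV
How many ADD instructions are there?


Scanning instruction sequence for ADD:
  Position 1: MUL
  Position 2: ADD <- MATCH
  Position 3: MOV
  Position 4: STORE
  Position 5: STORE
  Position 6: MOV
Matches at positions: [2]
Total ADD count: 1

1


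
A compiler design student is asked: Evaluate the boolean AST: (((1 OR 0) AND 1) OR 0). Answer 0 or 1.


Step 1: Evaluate inner node
  1 OR 0 = 1
Step 2: Evaluate next node
  1 AND 1 = 1
Step 3: Evaluate root node
  1 OR 0 = 1

1


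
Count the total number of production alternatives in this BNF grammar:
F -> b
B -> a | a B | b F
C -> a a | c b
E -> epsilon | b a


Counting alternatives per rule:
  F: 1 alternative(s)
  B: 3 alternative(s)
  C: 2 alternative(s)
  E: 2 alternative(s)
Sum: 1 + 3 + 2 + 2 = 8

8


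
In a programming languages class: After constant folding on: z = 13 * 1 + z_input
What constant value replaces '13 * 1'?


Identifying constant sub-expression:
  Original: z = 13 * 1 + z_input
  13 and 1 are both compile-time constants
  Evaluating: 13 * 1 = 13
  After folding: z = 13 + z_input

13


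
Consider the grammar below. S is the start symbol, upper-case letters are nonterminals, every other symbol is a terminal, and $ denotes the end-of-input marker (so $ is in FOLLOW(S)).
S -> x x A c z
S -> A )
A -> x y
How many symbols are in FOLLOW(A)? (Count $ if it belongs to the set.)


S is the start symbol and does not occur in any rule body, so FOLLOW(S) = {$}.
Examining every occurrence of A in a rule body:
  S -> x x A c z : A is followed by terminal 'c' -> add 'c'
  S -> A ) : A is followed by terminal ')' -> add ')'
  A -> x y : A does not occur in the body -> contributes nothing
FOLLOW(A) = {), c}
Count: 2

2


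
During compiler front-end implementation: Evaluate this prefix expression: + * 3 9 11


Parsing prefix expression: + * 3 9 11
Step 1: Innermost operation '* 3 9'
  3 * 9 = 27
Step 2: Outer operation '+ [27] 11'
  27 + 11 = 38

38


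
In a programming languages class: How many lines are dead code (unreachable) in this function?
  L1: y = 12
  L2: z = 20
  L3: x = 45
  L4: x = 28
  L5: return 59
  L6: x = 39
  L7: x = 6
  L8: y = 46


Analyzing control flow:
  L1: reachable (before return)
  L2: reachable (before return)
  L3: reachable (before return)
  L4: reachable (before return)
  L5: reachable (return statement)
  L6: DEAD (after return at L5)
  L7: DEAD (after return at L5)
  L8: DEAD (after return at L5)
Return at L5, total lines = 8
Dead lines: L6 through L8
Count: 3

3


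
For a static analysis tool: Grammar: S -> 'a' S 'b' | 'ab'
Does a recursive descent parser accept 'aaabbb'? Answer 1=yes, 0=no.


Grammar accepts strings of the form a^n b^n (n >= 1)
Word: 'aaabbb'
Counting: 3 a's and 3 b's
Check: 3 == 3? Yes
Derivation (S -> aSb applied 2 time(s), then S -> ab): S => aSb => aaSbb => aaabbb
Accepted

1


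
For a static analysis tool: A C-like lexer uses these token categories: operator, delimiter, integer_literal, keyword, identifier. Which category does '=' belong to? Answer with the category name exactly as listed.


Token: '='
Checking categories:
  identifier: no
  integer_literal: no
  operator: YES
  keyword: no
  delimiter: no
Category: operator

operator


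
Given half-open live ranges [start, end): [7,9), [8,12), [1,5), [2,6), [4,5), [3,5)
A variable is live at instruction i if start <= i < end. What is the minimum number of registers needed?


Live ranges:
  Var0: [7, 9)
  Var1: [8, 12)
  Var2: [1, 5)
  Var3: [2, 6)
  Var4: [4, 5)
  Var5: [3, 5)
Sweep-line events (position, delta, active):
  pos=1 start -> active=1
  pos=2 start -> active=2
  pos=3 start -> active=3
  pos=4 start -> active=4
  pos=5 end -> active=3
  pos=5 end -> active=2
  pos=5 end -> active=1
  pos=6 end -> active=0
  pos=7 start -> active=1
  pos=8 start -> active=2
  pos=9 end -> active=1
  pos=12 end -> active=0
Maximum simultaneous active: 4
Minimum registers needed: 4

4


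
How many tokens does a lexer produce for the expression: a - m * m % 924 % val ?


Scanning 'a - m * m % 924 % val'
Token 1: 'a' -> identifier
Token 2: '-' -> operator
Token 3: 'm' -> identifier
Token 4: '*' -> operator
Token 5: 'm' -> identifier
Token 6: '%' -> operator
Token 7: '924' -> integer_literal
Token 8: '%' -> operator
Token 9: 'val' -> identifier
Total tokens: 9

9


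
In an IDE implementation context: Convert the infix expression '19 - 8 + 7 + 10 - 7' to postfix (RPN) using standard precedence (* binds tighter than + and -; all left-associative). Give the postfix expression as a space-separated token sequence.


Applying the shunting-yard algorithm:
  Operand 19 -> output
  Push '-' onto operator stack -> op-stack: [-]
  Operand 8 -> output
  See '+' (prec 1); top '-' (prec 1) >= it -> pop '-' to output
  Push '+' onto operator stack -> op-stack: [+]
  Operand 7 -> output
  See '+' (prec 1); top '+' (prec 1) >= it -> pop '+' to output
  Push '+' onto operator stack -> op-stack: [+]
  Operand 10 -> output
  See '-' (prec 1); top '+' (prec 1) >= it -> pop '+' to output
  Push '-' onto operator stack -> op-stack: [-]
  Operand 7 -> output
  End of input: pop '-' to output
Postfix result: 19 8 - 7 + 10 + 7 -

19 8 - 7 + 10 + 7 -


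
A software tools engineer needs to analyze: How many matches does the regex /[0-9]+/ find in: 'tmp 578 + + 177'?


Pattern: /[0-9]+/ (int literals)
Input: 'tmp 578 + + 177'
Scanning for matches:
  Match 1: '578'
  Match 2: '177'
Total matches: 2

2


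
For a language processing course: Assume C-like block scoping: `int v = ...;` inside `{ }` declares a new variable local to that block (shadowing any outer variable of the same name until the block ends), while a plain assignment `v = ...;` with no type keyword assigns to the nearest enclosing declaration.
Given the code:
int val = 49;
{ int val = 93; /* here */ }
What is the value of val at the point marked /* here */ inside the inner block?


Analyzing scoping rules:
Outer scope: declares val = 49
Inner block: 'int val = 93;' declares a NEW val that shadows the outer one
Inside the block the inner declaration is in scope -> 93
Result: 93

93


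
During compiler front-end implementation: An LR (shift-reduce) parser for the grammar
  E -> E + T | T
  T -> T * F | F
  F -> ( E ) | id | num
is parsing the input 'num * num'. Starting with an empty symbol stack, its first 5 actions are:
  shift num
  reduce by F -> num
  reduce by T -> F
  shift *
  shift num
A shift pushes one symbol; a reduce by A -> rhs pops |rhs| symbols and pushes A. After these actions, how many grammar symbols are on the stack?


Tracking the symbol stack through each action:
  Action 1: shift 'num' : push -> stack = [num] (size 1)
  Action 2: reduce by F -> num : pop 1, push F -> stack = [F] (size 1)
  Action 3: reduce by T -> F : pop 1, push T -> stack = [T] (size 1)
  Action 4: shift '*' : push -> stack = [T, *] (size 2)
  Action 5: shift 'num' : push -> stack = [T, *, num] (size 3)
Final stack size: 3

3


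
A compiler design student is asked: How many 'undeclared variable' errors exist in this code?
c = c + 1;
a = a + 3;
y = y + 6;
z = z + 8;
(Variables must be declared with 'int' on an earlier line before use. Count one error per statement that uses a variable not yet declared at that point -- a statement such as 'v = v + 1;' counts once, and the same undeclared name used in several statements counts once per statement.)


Scanning code line by line:
  Line 1: use 'c' -> ERROR (undeclared)
  Line 2: use 'a' -> ERROR (undeclared)
  Line 3: use 'y' -> ERROR (undeclared)
  Line 4: use 'z' -> ERROR (undeclared)
Total undeclared variable errors: 4

4


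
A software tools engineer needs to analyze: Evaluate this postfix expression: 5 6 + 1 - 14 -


Processing tokens left to right:
Push 5, Push 6
Pop 5 and 6, compute 5 + 6 = 11, push 11
Push 1
Pop 11 and 1, compute 11 - 1 = 10, push 10
Push 14
Pop 10 and 14, compute 10 - 14 = -4, push -4
Stack result: -4

-4


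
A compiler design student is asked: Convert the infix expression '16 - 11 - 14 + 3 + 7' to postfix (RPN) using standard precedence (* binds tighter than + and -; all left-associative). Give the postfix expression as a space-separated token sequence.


Applying the shunting-yard algorithm:
  Operand 16 -> output
  Push '-' onto operator stack -> op-stack: [-]
  Operand 11 -> output
  See '-' (prec 1); top '-' (prec 1) >= it -> pop '-' to output
  Push '-' onto operator stack -> op-stack: [-]
  Operand 14 -> output
  See '+' (prec 1); top '-' (prec 1) >= it -> pop '-' to output
  Push '+' onto operator stack -> op-stack: [+]
  Operand 3 -> output
  See '+' (prec 1); top '+' (prec 1) >= it -> pop '+' to output
  Push '+' onto operator stack -> op-stack: [+]
  Operand 7 -> output
  End of input: pop '+' to output
Postfix result: 16 11 - 14 - 3 + 7 +

16 11 - 14 - 3 + 7 +


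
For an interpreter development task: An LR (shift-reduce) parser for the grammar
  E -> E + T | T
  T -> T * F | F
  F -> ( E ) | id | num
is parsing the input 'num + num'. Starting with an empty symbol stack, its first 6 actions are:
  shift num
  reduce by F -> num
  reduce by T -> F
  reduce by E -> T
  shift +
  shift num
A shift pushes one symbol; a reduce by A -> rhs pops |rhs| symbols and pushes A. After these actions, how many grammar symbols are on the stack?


Tracking the symbol stack through each action:
  Action 1: shift 'num' : push -> stack = [num] (size 1)
  Action 2: reduce by F -> num : pop 1, push F -> stack = [F] (size 1)
  Action 3: reduce by T -> F : pop 1, push T -> stack = [T] (size 1)
  Action 4: reduce by E -> T : pop 1, push E -> stack = [E] (size 1)
  Action 5: shift '+' : push -> stack = [E, +] (size 2)
  Action 6: shift 'num' : push -> stack = [E, +, num] (size 3)
Final stack size: 3

3


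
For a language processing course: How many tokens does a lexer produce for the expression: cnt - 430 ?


Scanning 'cnt - 430'
Token 1: 'cnt' -> identifier
Token 2: '-' -> operator
Token 3: '430' -> integer_literal
Total tokens: 3

3


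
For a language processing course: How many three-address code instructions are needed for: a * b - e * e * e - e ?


Expression: a * b - e * e * e - e
Generating three-address code (respecting * over +/- precedence):
  Instruction 1: t1 = a * b
  Instruction 2: t2 = e * e
  Instruction 3: t3 = t2 * e
  Instruction 4: t4 = t1 - t3
  Instruction 5: t5 = t4 - e
Total instructions: 5

5


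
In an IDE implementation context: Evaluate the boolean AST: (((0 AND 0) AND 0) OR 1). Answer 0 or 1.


Step 1: Evaluate inner node
  0 AND 0 = 0
Step 2: Evaluate next node
  0 AND 0 = 0
Step 3: Evaluate root node
  0 OR 1 = 1

1


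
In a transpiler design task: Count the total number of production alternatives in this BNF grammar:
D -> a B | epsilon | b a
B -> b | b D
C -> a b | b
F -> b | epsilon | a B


Counting alternatives per rule:
  D: 3 alternative(s)
  B: 2 alternative(s)
  C: 2 alternative(s)
  F: 3 alternative(s)
Sum: 3 + 2 + 2 + 3 = 10

10


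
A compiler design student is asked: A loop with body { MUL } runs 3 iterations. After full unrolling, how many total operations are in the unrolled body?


Loop body operations: MUL (1 op per iteration)
Unrolling 3 iterations:
  Iteration 1: MUL (1 ops)
  Iteration 2: MUL (1 ops)
  Iteration 3: MUL (1 ops)
Total: 3 iterations * 1 ops/iter = 3 operations

3


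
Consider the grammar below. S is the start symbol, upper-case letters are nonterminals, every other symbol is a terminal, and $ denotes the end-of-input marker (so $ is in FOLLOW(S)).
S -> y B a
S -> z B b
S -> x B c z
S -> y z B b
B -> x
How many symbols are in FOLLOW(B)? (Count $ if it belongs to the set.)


S is the start symbol and does not occur in any rule body, so FOLLOW(S) = {$}.
Examining every occurrence of B in a rule body:
  S -> y B a : B is followed by terminal 'a' -> add 'a'
  S -> z B b : B is followed by terminal 'b' -> add 'b'
  S -> x B c z : B is followed by terminal 'c' -> add 'c'
  S -> y z B b : B is followed by terminal 'b' -> add 'b' (already in the set)
  B -> x : B does not occur in the body -> contributes nothing
FOLLOW(B) = {a, b, c}
Count: 3

3


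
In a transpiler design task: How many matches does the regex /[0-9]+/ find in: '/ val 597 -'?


Pattern: /[0-9]+/ (int literals)
Input: '/ val 597 -'
Scanning for matches:
  Match 1: '597'
Total matches: 1

1


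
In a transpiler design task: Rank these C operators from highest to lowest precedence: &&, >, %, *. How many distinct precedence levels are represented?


Looking up precedence for each operator:
  && -> precedence 2
  > -> precedence 4
  % -> precedence 6
  * -> precedence 6
Sorted highest to lowest: %, *, >, &&
Distinct precedence values: [6, 4, 2]
Number of distinct levels: 3

3


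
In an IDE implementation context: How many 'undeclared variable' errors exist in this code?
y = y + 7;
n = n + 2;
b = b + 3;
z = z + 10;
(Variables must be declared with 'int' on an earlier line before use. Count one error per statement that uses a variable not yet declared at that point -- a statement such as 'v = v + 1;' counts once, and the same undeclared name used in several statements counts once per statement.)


Scanning code line by line:
  Line 1: use 'y' -> ERROR (undeclared)
  Line 2: use 'n' -> ERROR (undeclared)
  Line 3: use 'b' -> ERROR (undeclared)
  Line 4: use 'z' -> ERROR (undeclared)
Total undeclared variable errors: 4

4


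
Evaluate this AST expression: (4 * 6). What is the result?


Expression: (4 * 6)
Evaluating step by step:
  4 * 6 = 24
Result: 24

24


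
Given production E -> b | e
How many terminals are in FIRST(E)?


Production: E -> b | e
Examining each alternative for leading terminals:
  E -> b : first terminal = 'b'
  E -> e : first terminal = 'e'
FIRST(E) = {b, e}
Count: 2

2


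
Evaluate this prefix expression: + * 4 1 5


Parsing prefix expression: + * 4 1 5
Step 1: Innermost operation '* 4 1'
  4 * 1 = 4
Step 2: Outer operation '+ [4] 5'
  4 + 5 = 9

9


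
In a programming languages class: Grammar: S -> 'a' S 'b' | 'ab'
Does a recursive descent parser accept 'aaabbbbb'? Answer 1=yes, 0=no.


Grammar accepts strings of the form a^n b^n (n >= 1)
Word: 'aaabbbbb'
Counting: 3 a's and 5 b's
Check: 3 == 5? No
Mismatch: a-count != b-count
Rejected

0


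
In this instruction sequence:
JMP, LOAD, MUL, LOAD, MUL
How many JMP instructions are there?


Scanning instruction sequence for JMP:
  Position 1: JMP <- MATCH
  Position 2: LOAD
  Position 3: MUL
  Position 4: LOAD
  Position 5: MUL
Matches at positions: [1]
Total JMP count: 1

1


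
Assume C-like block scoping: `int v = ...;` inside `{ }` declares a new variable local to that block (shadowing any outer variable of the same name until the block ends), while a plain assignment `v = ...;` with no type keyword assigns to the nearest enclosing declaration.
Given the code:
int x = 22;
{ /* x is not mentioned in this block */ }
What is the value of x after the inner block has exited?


Analyzing scoping rules:
Outer scope: declares x = 22
Inner block: x is neither redeclared nor assigned -> unchanged
After the block -> 22
Result: 22

22


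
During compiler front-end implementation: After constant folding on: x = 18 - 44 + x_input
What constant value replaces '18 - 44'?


Identifying constant sub-expression:
  Original: x = 18 - 44 + x_input
  18 and 44 are both compile-time constants
  Evaluating: 18 - 44 = -26
  After folding: x = -26 + x_input

-26


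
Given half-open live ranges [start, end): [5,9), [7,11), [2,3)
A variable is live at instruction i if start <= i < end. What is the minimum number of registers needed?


Live ranges:
  Var0: [5, 9)
  Var1: [7, 11)
  Var2: [2, 3)
Sweep-line events (position, delta, active):
  pos=2 start -> active=1
  pos=3 end -> active=0
  pos=5 start -> active=1
  pos=7 start -> active=2
  pos=9 end -> active=1
  pos=11 end -> active=0
Maximum simultaneous active: 2
Minimum registers needed: 2

2


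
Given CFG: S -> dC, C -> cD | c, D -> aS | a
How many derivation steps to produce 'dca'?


Grammar: S -> dC, C -> cD | c, D -> aS | a
Deriving 'dca':
Step 1: S -> dC => dC
Step 2: C -> cD => dcD
Step 3: D -> a => dca
Total derivation steps: 3

3


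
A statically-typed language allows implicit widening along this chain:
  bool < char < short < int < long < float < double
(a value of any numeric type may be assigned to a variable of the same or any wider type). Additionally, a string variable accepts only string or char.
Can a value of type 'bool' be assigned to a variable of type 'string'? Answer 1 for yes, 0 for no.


Target variable type: string
Source value type: bool
Rule: string accepts only {string, char}
  source 'bool' in {string, char}? No
Result: 0

0


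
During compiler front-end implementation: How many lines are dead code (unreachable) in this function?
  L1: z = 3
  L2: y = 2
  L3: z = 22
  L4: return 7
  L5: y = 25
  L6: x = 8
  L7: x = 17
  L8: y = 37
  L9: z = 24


Analyzing control flow:
  L1: reachable (before return)
  L2: reachable (before return)
  L3: reachable (before return)
  L4: reachable (return statement)
  L5: DEAD (after return at L4)
  L6: DEAD (after return at L4)
  L7: DEAD (after return at L4)
  L8: DEAD (after return at L4)
  L9: DEAD (after return at L4)
Return at L4, total lines = 9
Dead lines: L5 through L9
Count: 5

5


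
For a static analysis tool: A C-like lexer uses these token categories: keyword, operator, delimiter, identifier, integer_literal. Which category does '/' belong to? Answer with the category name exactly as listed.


Token: '/'
Checking categories:
  identifier: no
  integer_literal: no
  operator: YES
  keyword: no
  delimiter: no
Category: operator

operator


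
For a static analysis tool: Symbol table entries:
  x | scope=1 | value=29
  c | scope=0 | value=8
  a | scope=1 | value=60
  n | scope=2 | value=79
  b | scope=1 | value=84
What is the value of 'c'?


Searching symbol table for 'c':
  x | scope=1 | value=29
  c | scope=0 | value=8 <- MATCH
  a | scope=1 | value=60
  n | scope=2 | value=79
  b | scope=1 | value=84
Found 'c' at scope 0 with value 8

8


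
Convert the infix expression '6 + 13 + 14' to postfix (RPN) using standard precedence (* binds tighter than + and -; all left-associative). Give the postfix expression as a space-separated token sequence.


Applying the shunting-yard algorithm:
  Operand 6 -> output
  Push '+' onto operator stack -> op-stack: [+]
  Operand 13 -> output
  See '+' (prec 1); top '+' (prec 1) >= it -> pop '+' to output
  Push '+' onto operator stack -> op-stack: [+]
  Operand 14 -> output
  End of input: pop '+' to output
Postfix result: 6 13 + 14 +

6 13 + 14 +


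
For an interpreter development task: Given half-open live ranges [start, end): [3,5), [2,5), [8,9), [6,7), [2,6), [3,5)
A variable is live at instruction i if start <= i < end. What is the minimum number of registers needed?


Live ranges:
  Var0: [3, 5)
  Var1: [2, 5)
  Var2: [8, 9)
  Var3: [6, 7)
  Var4: [2, 6)
  Var5: [3, 5)
Sweep-line events (position, delta, active):
  pos=2 start -> active=1
  pos=2 start -> active=2
  pos=3 start -> active=3
  pos=3 start -> active=4
  pos=5 end -> active=3
  pos=5 end -> active=2
  pos=5 end -> active=1
  pos=6 end -> active=0
  pos=6 start -> active=1
  pos=7 end -> active=0
  pos=8 start -> active=1
  pos=9 end -> active=0
Maximum simultaneous active: 4
Minimum registers needed: 4

4


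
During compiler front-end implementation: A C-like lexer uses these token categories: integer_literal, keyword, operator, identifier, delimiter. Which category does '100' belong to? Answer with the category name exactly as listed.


Token: '100'
Checking categories:
  identifier: no
  integer_literal: YES
  operator: no
  keyword: no
  delimiter: no
Category: integer_literal

integer_literal


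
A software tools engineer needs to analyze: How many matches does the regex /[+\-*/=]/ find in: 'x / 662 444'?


Pattern: /[+\-*/=]/ (operators)
Input: 'x / 662 444'
Scanning for matches:
  Match 1: '/'
Total matches: 1

1


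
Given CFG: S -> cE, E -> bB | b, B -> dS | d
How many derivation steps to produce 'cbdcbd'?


Grammar: S -> cE, E -> bB | b, B -> dS | d
Deriving 'cbdcbd':
Step 1: S -> cE => cE
Step 2: E -> bB => cbB
Step 3: B -> dS => cbdS
Step 4: S -> cE => cbdcE
Step 5: E -> bB => cbdcbB
Step 6: B -> d => cbdcbd
Total derivation steps: 6

6


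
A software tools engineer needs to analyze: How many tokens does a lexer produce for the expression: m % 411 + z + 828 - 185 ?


Scanning 'm % 411 + z + 828 - 185'
Token 1: 'm' -> identifier
Token 2: '%' -> operator
Token 3: '411' -> integer_literal
Token 4: '+' -> operator
Token 5: 'z' -> identifier
Token 6: '+' -> operator
Token 7: '828' -> integer_literal
Token 8: '-' -> operator
Token 9: '185' -> integer_literal
Total tokens: 9

9


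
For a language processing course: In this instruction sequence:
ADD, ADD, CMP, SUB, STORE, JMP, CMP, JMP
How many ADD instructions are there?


Scanning instruction sequence for ADD:
  Position 1: ADD <- MATCH
  Position 2: ADD <- MATCH
  Position 3: CMP
  Position 4: SUB
  Position 5: STORE
  Position 6: JMP
  Position 7: CMP
  Position 8: JMP
Matches at positions: [1, 2]
Total ADD count: 2

2


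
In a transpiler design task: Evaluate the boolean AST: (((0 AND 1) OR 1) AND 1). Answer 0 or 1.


Step 1: Evaluate inner node
  0 AND 1 = 0
Step 2: Evaluate next node
  0 OR 1 = 1
Step 3: Evaluate root node
  1 AND 1 = 1

1


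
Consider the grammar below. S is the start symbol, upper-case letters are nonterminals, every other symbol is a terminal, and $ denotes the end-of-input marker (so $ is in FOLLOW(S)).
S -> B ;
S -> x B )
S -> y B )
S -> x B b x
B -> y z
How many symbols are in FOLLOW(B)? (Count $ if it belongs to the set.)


S is the start symbol and does not occur in any rule body, so FOLLOW(S) = {$}.
Examining every occurrence of B in a rule body:
  S -> B ; : B is followed by terminal ';' -> add ';'
  S -> x B ) : B is followed by terminal ')' -> add ')'
  S -> y B ) : B is followed by terminal ')' -> add ')' (already in the set)
  S -> x B b x : B is followed by terminal 'b' -> add 'b'
  B -> y z : B does not occur in the body -> contributes nothing
FOLLOW(B) = {), ;, b}
Count: 3

3


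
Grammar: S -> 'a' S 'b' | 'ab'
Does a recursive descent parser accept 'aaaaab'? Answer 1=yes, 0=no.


Grammar accepts strings of the form a^n b^n (n >= 1)
Word: 'aaaaab'
Counting: 5 a's and 1 b's
Check: 5 == 1? No
Mismatch: a-count != b-count
Rejected

0


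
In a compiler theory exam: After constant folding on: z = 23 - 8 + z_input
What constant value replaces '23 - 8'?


Identifying constant sub-expression:
  Original: z = 23 - 8 + z_input
  23 and 8 are both compile-time constants
  Evaluating: 23 - 8 = 15
  After folding: z = 15 + z_input

15


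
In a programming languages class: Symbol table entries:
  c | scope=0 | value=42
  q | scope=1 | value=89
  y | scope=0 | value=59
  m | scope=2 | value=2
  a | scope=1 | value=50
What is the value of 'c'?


Searching symbol table for 'c':
  c | scope=0 | value=42 <- MATCH
  q | scope=1 | value=89
  y | scope=0 | value=59
  m | scope=2 | value=2
  a | scope=1 | value=50
Found 'c' at scope 0 with value 42

42


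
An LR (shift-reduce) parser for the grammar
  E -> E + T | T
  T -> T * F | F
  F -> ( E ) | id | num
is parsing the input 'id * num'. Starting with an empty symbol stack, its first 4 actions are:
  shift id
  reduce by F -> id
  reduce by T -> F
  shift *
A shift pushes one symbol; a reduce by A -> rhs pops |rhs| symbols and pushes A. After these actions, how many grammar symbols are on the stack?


Tracking the symbol stack through each action:
  Action 1: shift 'id' : push -> stack = [id] (size 1)
  Action 2: reduce by F -> id : pop 1, push F -> stack = [F] (size 1)
  Action 3: reduce by T -> F : pop 1, push T -> stack = [T] (size 1)
  Action 4: shift '*' : push -> stack = [T, *] (size 2)
Final stack size: 2

2


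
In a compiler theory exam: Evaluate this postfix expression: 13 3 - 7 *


Processing tokens left to right:
Push 13, Push 3
Pop 13 and 3, compute 13 - 3 = 10, push 10
Push 7
Pop 10 and 7, compute 10 * 7 = 70, push 70
Stack result: 70

70


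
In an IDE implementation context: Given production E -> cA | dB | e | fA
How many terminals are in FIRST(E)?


Production: E -> cA | dB | e | fA
Examining each alternative for leading terminals:
  E -> cA : first terminal = 'c'
  E -> dB : first terminal = 'd'
  E -> e : first terminal = 'e'
  E -> fA : first terminal = 'f'
FIRST(E) = {c, d, e, f}
Count: 4

4


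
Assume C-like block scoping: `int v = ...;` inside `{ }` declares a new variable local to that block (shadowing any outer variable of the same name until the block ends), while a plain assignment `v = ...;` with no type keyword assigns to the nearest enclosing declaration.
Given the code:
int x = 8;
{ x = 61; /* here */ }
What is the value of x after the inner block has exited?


Analyzing scoping rules:
Outer scope: declares x = 8
Inner block: 'x = 61;' has no type keyword, so it is an assignment to the outer x (no shadowing)
The assignment changed the outer variable itself, so the new value persists after the block -> 61
Result: 61

61


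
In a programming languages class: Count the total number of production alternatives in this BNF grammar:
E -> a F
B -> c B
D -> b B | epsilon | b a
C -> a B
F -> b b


Counting alternatives per rule:
  E: 1 alternative(s)
  B: 1 alternative(s)
  D: 3 alternative(s)
  C: 1 alternative(s)
  F: 1 alternative(s)
Sum: 1 + 1 + 3 + 1 + 1 = 7

7


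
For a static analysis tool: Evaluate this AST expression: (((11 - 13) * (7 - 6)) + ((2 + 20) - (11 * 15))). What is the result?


Expression: (((11 - 13) * (7 - 6)) + ((2 + 20) - (11 * 15)))
Evaluating step by step:
  11 - 13 = -2
  7 - 6 = 1
  -2 * 1 = -2
  2 + 20 = 22
  11 * 15 = 165
  22 - 165 = -143
  -2 + -143 = -145
Result: -145

-145


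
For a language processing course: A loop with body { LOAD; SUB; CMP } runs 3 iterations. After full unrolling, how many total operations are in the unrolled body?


Loop body operations: LOAD, SUB, CMP (3 ops per iteration)
Unrolling 3 iterations:
  Iteration 1: LOAD, SUB, CMP (3 ops)
  Iteration 2: LOAD, SUB, CMP (3 ops)
  Iteration 3: LOAD, SUB, CMP (3 ops)
Total: 3 iterations * 3 ops/iter = 9 operations

9


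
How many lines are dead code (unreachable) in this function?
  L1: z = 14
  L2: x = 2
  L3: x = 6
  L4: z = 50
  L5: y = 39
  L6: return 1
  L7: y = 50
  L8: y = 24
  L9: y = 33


Analyzing control flow:
  L1: reachable (before return)
  L2: reachable (before return)
  L3: reachable (before return)
  L4: reachable (before return)
  L5: reachable (before return)
  L6: reachable (return statement)
  L7: DEAD (after return at L6)
  L8: DEAD (after return at L6)
  L9: DEAD (after return at L6)
Return at L6, total lines = 9
Dead lines: L7 through L9
Count: 3

3


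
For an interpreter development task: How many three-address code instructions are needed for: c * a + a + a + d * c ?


Expression: c * a + a + a + d * c
Generating three-address code (respecting * over +/- precedence):
  Instruction 1: t1 = c * a
  Instruction 2: t2 = d * c
  Instruction 3: t3 = t1 + a
  Instruction 4: t4 = t3 + a
  Instruction 5: t5 = t4 + t2
Total instructions: 5

5


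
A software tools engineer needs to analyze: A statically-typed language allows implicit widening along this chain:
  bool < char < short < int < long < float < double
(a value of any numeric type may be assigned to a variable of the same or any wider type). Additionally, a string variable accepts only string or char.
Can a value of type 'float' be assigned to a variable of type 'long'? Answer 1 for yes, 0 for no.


Target variable type: long
Source value type: float
Numeric ranks: float=5, long=4
Widening allowed iff rank(source) <= rank(target): 5 <= 4? No
Result: 0

0
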